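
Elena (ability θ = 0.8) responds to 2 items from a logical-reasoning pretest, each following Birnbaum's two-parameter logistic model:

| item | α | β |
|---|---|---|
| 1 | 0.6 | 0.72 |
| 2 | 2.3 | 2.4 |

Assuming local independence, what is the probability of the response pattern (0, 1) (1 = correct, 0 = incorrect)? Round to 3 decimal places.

0.012

P(θ) = 1 / (1 + exp(−α(θ − β)))
P_1 = 1/(1+e^{-0.0480}) = 0.5120
P_2 = 1/(1+e^{3.6800}) = 0.0246
L = (1−P_1) × P_2 = 0.4880 × 0.0246 = 0.01201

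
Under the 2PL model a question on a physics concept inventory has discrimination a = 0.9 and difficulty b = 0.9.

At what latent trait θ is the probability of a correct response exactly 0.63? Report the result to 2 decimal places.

P(θ) = 1 / (1 + exp(−a(θ − b)))
logit = ln(0.6300/0.3700) = 0.5322
θ = b + logit/(a) = 0.9 + 0.5322/0.9000 = 1.4914

1.49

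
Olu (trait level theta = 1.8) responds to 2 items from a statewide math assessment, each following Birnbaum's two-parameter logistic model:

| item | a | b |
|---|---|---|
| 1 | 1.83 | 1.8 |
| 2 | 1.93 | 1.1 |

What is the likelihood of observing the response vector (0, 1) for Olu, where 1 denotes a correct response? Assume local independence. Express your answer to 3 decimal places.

0.397

P(theta) = 1 / (1 + exp(−a(theta − b)))
P_1 = 1/(1+e^{0.0000}) = 0.5000
P_2 = 1/(1+e^{-1.3510}) = 0.7943
L = (1−P_1) × P_2 = 0.5000 × 0.7943 = 0.39715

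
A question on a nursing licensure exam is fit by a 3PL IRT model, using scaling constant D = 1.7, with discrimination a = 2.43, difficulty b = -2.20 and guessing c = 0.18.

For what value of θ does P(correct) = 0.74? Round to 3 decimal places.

P(θ) = c + (1 − c) · 1 / (1 + exp(−D·a(θ − b)))
Remove guessing floor: (0.74 − 0.18)/(1 − 0.18) = 0.6829
logit = ln(0.6829/0.3171) = 0.7673
θ = b + logit/(1.7·a) = -2.20 + 0.7673/4.1310 = -2.0143

-2.014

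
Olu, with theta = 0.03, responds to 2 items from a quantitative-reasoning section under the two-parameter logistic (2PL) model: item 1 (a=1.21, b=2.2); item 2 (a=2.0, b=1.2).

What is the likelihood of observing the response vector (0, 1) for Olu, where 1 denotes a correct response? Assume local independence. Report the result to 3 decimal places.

P(theta) = 1 / (1 + exp(−a(theta − b)))
P_1 = 1/(1+e^{2.6257}) = 0.0675
P_2 = 1/(1+e^{2.3400}) = 0.0879
L = (1−P_1) × P_2 = 0.9325 × 0.0879 = 0.08193

0.082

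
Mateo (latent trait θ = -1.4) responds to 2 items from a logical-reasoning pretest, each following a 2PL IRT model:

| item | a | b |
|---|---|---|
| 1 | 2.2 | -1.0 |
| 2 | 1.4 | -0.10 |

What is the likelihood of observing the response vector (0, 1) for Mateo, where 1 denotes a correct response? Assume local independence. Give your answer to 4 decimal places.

P(θ) = 1 / (1 + exp(−a(θ − b)))
P_1 = 1/(1+e^{0.8800}) = 0.2932
P_2 = 1/(1+e^{1.8200}) = 0.1394
L = (1−P_1) × P_2 = 0.7068 × 0.1394 = 0.09855

0.0986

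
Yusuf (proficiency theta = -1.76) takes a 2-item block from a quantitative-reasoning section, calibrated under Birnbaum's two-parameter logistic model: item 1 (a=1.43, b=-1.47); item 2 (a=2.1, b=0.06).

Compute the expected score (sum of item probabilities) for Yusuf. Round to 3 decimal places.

P(theta) = 1 / (1 + exp(−a(theta − b)))
P_1 = 1/(1+e^{0.4147}) = 0.3978
P_2 = 1/(1+e^{3.8220}) = 0.0214
E[score] = 0.3978 + 0.0214 = 0.4192

0.419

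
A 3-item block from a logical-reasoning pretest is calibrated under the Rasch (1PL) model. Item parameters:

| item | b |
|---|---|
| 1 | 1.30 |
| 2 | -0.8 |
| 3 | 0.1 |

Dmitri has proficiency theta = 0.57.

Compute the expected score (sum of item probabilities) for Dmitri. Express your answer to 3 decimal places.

1.738

P(theta) = 1 / (1 + exp(−(theta − b)))
P_1 = 1/(1+e^{0.7300}) = 0.3252
P_2 = 1/(1+e^{-1.3700}) = 0.7974
P_3 = 1/(1+e^{-0.4700}) = 0.6154
E[score] = 0.3252 + 0.7974 + 0.6154 = 1.7380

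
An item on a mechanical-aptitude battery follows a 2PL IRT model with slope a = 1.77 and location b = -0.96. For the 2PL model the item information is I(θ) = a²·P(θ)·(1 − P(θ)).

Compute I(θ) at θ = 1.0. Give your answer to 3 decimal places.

P = 1/(1+e^{-3.4692}) = 0.9698
P(1−P) = 0.9698 × 0.0302 = 0.0293
I = a² × P(1−P) = 1.77² × 0.0293 = 0.09176

0.092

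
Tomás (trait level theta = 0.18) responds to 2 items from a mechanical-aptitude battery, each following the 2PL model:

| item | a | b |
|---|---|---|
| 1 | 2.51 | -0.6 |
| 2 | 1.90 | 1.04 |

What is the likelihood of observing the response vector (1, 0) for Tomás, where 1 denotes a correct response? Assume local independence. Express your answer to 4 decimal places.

P(theta) = 1 / (1 + exp(−a(theta − b)))
P_1 = 1/(1+e^{-1.9578}) = 0.8763
P_2 = 1/(1+e^{1.6340}) = 0.1633
L = P_1 × (1−P_2) = 0.8763 × 0.8367 = 0.73321

0.7332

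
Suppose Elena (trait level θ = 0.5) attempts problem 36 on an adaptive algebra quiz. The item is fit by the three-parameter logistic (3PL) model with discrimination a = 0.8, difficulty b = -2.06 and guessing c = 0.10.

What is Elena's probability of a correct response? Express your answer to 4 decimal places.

0.8972

P(θ) = c + (1 − c) · 1 / (1 + exp(−a(θ − b)))
Exponent: 0.8 × (0.5 − (-2.06)) = 2.0480
1/(1 + e^{-2.0480}) = 0.8857
P = 0.10 + 0.90 × 0.8857 = 0.8972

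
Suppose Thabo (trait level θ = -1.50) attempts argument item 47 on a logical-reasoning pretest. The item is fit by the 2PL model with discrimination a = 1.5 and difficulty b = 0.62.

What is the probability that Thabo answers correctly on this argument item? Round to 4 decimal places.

P(θ) = 1 / (1 + exp(−a(θ − b)))
Exponent: 1.5 × (-1.50 − 0.62) = -3.1800
1/(1 + e^{3.1800}) = 0.0399

0.0399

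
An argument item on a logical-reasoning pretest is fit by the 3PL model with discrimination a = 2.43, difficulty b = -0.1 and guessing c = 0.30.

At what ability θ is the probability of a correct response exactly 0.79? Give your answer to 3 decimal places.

P(θ) = c + (1 − c) · 1 / (1 + exp(−a(θ − b)))
Remove guessing floor: (0.79 − 0.30)/(1 − 0.30) = 0.7000
logit = ln(0.7000/0.3000) = 0.8473
θ = b + logit/(a) = -0.1 + 0.8473/2.4300 = 0.2487

0.249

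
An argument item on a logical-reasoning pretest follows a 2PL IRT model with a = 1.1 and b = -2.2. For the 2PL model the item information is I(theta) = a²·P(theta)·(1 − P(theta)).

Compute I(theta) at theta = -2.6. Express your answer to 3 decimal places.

P = 1/(1+e^{0.4400}) = 0.3917
P(1−P) = 0.3917 × 0.6083 = 0.2383
I = a² × P(1−P) = 1.1² × 0.2383 = 0.28832

0.288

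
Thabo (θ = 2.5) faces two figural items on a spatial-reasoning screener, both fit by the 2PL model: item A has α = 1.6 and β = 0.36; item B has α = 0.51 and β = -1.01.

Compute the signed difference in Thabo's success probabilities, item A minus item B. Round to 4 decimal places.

P(θ) = 1 / (1 + exp(−α(θ − β)))
P_A = 0.9684
P_B = 0.8569
P_A − P_B = 0.1115

0.1115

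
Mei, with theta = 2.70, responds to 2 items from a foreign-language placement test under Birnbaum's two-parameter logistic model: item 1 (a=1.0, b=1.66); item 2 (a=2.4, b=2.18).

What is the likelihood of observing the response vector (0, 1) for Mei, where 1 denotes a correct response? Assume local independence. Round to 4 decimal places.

0.2029

P(theta) = 1 / (1 + exp(−a(theta − b)))
P_1 = 1/(1+e^{-1.0400}) = 0.7389
P_2 = 1/(1+e^{-1.2480}) = 0.7770
L = (1−P_1) × P_2 = 0.2611 × 0.7770 = 0.20290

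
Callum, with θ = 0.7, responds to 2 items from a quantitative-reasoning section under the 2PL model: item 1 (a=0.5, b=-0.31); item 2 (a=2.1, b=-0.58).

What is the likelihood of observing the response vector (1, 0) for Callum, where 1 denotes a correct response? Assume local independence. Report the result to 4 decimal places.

P(θ) = 1 / (1 + exp(−a(θ − b)))
P_1 = 1/(1+e^{-0.5050}) = 0.6236
P_2 = 1/(1+e^{-2.6880}) = 0.9363
L = P_1 × (1−P_2) = 0.6236 × 0.0637 = 0.03972

0.0397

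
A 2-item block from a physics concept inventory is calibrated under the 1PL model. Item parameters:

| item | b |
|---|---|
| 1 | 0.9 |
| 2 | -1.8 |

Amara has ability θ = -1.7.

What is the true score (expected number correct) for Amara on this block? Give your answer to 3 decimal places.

0.594

P(θ) = 1 / (1 + exp(−(θ − b)))
P_1 = 1/(1+e^{2.6000}) = 0.0691
P_2 = 1/(1+e^{-0.1000}) = 0.5250
E[score] = 0.0691 + 0.5250 = 0.5941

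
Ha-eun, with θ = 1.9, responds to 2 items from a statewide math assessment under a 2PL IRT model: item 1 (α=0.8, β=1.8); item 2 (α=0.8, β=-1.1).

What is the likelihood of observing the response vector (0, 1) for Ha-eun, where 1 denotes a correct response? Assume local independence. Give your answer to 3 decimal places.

P(θ) = 1 / (1 + exp(−α(θ − β)))
P_1 = 1/(1+e^{-0.0800}) = 0.5200
P_2 = 1/(1+e^{-2.4000}) = 0.9168
L = (1−P_1) × P_2 = 0.4800 × 0.9168 = 0.44009

0.440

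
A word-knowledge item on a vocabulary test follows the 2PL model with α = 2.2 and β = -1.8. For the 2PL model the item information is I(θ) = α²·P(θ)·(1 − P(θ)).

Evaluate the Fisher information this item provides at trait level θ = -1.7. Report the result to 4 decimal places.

P = 1/(1+e^{-0.2200}) = 0.5548
P(1−P) = 0.5548 × 0.4452 = 0.2470
I = α² × P(1−P) = 2.2² × 0.2470 = 1.19548

1.1955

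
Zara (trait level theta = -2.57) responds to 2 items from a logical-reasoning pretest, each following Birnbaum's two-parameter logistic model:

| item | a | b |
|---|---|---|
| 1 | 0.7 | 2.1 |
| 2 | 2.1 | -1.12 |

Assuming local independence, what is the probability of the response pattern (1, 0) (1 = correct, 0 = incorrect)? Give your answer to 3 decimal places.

0.035

P(theta) = 1 / (1 + exp(−a(theta − b)))
P_1 = 1/(1+e^{3.2690}) = 0.0367
P_2 = 1/(1+e^{3.0450}) = 0.0454
L = P_1 × (1−P_2) = 0.0367 × 0.9546 = 0.03498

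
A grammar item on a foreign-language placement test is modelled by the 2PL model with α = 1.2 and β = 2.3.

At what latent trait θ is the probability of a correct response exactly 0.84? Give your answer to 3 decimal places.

3.682

P(θ) = 1 / (1 + exp(−α(θ − β)))
logit = ln(0.8400/0.1600) = 1.6582
θ = β + logit/(α) = 2.3 + 1.6582/1.2000 = 3.6819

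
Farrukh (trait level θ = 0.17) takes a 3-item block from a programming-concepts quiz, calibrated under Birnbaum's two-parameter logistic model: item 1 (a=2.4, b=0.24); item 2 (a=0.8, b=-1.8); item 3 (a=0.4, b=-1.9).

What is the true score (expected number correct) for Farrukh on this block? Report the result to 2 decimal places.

P(θ) = 1 / (1 + exp(−a(θ − b)))
P_1 = 1/(1+e^{0.1680}) = 0.4581
P_2 = 1/(1+e^{-1.5760}) = 0.8286
P_3 = 1/(1+e^{-0.8280}) = 0.6959
E[score] = 0.4581 + 0.8286 + 0.6959 = 1.9827

1.98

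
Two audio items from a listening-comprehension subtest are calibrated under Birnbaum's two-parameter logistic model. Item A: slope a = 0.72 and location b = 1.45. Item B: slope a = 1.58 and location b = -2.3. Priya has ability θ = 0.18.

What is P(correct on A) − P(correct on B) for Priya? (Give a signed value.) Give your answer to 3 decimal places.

P(θ) = 1 / (1 + exp(−a(θ − b)))
P_A = 0.2861
P_B = 0.9805
P_A − P_B = -0.6944

-0.694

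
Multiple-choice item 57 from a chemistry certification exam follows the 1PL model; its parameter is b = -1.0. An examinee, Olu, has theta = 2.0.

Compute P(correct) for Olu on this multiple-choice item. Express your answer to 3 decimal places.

0.953

P(theta) = 1 / (1 + exp(−(theta − b)))
Exponent: (2.0 − (-1.0)) = 3.0000
1/(1 + e^{-3.0000}) = 0.9526
P = 0.9526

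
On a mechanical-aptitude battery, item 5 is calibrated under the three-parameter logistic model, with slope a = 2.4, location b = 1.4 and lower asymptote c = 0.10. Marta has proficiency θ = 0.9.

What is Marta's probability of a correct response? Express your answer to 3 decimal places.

P(θ) = c + (1 − c) · 1 / (1 + exp(−a(θ − b)))
Exponent: 2.4 × (0.9 − 1.4) = -1.2000
1/(1 + e^{1.2000}) = 0.2315
P = 0.10 + 0.90 × 0.2315 = 0.3083

0.308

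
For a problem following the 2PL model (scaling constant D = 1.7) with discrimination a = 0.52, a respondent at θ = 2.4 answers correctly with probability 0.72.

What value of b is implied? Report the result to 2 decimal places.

P(θ) = 1 / (1 + exp(−D·a(θ − b)))
logit(0.72) = ln(0.72/0.28) = 0.9445
b = θ − logit/(1.7·a) = 2.4 − 0.9445/0.8840 = 1.3316

1.33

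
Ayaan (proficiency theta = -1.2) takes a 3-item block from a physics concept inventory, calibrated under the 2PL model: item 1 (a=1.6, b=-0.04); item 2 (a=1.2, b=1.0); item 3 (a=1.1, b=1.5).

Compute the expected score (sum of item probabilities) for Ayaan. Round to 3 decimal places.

P(theta) = 1 / (1 + exp(−a(theta − b)))
P_1 = 1/(1+e^{1.8560}) = 0.1352
P_2 = 1/(1+e^{2.6400}) = 0.0666
P_3 = 1/(1+e^{2.9700}) = 0.0488
E[score] = 0.1352 + 0.0666 + 0.0488 = 0.2506

0.251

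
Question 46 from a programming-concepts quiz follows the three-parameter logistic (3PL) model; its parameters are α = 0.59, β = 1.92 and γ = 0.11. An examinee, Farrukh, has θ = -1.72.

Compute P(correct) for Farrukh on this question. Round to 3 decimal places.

P(θ) = γ + (1 − γ) · 1 / (1 + exp(−α(θ − β)))
Exponent: 0.59 × (-1.72 − 1.92) = -2.1476
1/(1 + e^{2.1476}) = 0.1046
P = 0.11 + 0.89 × 0.1046 = 0.2031

0.203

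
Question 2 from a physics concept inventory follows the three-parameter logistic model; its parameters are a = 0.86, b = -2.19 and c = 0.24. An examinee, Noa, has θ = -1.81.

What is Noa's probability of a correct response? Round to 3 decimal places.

0.682

P(θ) = c + (1 − c) · 1 / (1 + exp(−a(θ − b)))
Exponent: 0.86 × (-1.81 − (-2.19)) = 0.3268
1/(1 + e^{-0.3268}) = 0.5810
P = 0.24 + 0.76 × 0.5810 = 0.6815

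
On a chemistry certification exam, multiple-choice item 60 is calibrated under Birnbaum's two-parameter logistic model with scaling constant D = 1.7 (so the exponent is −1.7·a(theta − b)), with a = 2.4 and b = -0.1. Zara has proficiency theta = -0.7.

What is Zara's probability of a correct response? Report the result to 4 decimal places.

0.0796

P(theta) = 1 / (1 + exp(−D·a(theta − b)))
Exponent: 1.7 × 2.4 × (-0.7 − (-0.1)) = -2.4480
1/(1 + e^{2.4480}) = 0.0796
P = 0.0796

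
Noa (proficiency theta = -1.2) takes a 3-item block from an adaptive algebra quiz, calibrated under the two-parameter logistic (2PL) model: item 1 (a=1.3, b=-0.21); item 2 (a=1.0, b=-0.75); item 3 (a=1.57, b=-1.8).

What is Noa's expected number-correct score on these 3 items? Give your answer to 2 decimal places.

1.33

P(theta) = 1 / (1 + exp(−a(theta − b)))
P_1 = 1/(1+e^{1.2870}) = 0.2164
P_2 = 1/(1+e^{0.4500}) = 0.3894
P_3 = 1/(1+e^{-0.9420}) = 0.7195
E[score] = 0.2164 + 0.3894 + 0.7195 = 1.3252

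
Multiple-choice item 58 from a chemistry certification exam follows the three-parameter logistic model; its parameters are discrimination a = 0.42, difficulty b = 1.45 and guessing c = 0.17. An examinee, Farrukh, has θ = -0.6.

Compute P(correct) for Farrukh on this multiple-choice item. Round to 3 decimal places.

P(θ) = c + (1 − c) · 1 / (1 + exp(−a(θ − b)))
Exponent: 0.42 × (-0.6 − 1.45) = -0.8610
1/(1 + e^{0.8610}) = 0.2971
P = 0.17 + 0.83 × 0.2971 = 0.4166

0.417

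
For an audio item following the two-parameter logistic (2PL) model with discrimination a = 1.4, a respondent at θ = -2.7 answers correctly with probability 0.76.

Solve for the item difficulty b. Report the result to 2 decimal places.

-3.52

P(θ) = 1 / (1 + exp(−a(θ − b)))
logit(0.76) = ln(0.76/0.24) = 1.1527
b = θ − logit/(a) = -2.7 − 1.1527/1.4000 = -3.5233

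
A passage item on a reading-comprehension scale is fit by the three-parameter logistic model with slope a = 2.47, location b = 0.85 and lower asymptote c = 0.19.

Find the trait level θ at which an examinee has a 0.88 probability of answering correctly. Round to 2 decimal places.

P(θ) = c + (1 − c) · 1 / (1 + exp(−a(θ − b)))
Remove guessing floor: (0.88 − 0.19)/(1 − 0.19) = 0.8519
logit = ln(0.8519/0.1481) = 1.7492
θ = b + logit/(a) = 0.85 + 1.7492/2.4700 = 1.5582

1.56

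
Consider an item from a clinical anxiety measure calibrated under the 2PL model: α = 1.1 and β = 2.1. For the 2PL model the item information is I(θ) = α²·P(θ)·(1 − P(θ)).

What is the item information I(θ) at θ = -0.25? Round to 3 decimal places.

P = 1/(1+e^{2.5850}) = 0.0701
P(1−P) = 0.0701 × 0.9299 = 0.0652
I = α² × P(1−P) = 1.1² × 0.0652 = 0.07889

0.079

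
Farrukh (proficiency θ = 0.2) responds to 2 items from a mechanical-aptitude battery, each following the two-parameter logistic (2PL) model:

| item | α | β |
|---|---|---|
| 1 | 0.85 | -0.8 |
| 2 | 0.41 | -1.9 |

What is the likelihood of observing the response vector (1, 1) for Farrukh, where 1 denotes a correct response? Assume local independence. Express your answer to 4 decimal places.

P(θ) = 1 / (1 + exp(−α(θ − β)))
P_1 = 1/(1+e^{-0.8500}) = 0.7006
P_2 = 1/(1+e^{-0.8610}) = 0.7029
L = P_1 × P_2 = 0.7006 × 0.7029 = 0.49241

0.4924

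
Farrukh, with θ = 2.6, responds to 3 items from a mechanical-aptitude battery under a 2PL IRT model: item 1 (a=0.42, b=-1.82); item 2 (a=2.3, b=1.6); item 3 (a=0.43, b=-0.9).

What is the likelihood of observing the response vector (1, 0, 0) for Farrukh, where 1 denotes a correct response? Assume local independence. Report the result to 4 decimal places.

0.0143

P(θ) = 1 / (1 + exp(−a(θ − b)))
P_1 = 1/(1+e^{-1.8564}) = 0.8649
P_2 = 1/(1+e^{-2.3000}) = 0.9089
P_3 = 1/(1+e^{-1.5050}) = 0.8183
L = P_1 × (1−P_2) × (1−P_3) = 0.8649 × 0.0911 × 0.1817 = 0.01432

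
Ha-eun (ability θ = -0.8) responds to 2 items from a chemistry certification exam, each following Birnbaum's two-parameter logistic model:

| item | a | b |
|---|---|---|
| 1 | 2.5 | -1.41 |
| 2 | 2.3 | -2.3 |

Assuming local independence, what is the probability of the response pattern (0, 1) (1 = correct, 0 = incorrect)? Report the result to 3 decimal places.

P(θ) = 1 / (1 + exp(−a(θ − b)))
P_1 = 1/(1+e^{-1.5250}) = 0.8213
P_2 = 1/(1+e^{-3.4500}) = 0.9692
L = (1−P_1) × P_2 = 0.1787 × 0.9692 = 0.17323

0.173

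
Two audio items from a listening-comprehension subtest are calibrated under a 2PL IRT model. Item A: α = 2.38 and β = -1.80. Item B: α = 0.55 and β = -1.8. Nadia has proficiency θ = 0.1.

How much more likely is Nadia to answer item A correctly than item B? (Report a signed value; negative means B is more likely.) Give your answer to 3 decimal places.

P(θ) = 1 / (1 + exp(−α(θ − β)))
P_A = 0.9892
P_B = 0.7398
P_A − P_B = 0.2494

0.249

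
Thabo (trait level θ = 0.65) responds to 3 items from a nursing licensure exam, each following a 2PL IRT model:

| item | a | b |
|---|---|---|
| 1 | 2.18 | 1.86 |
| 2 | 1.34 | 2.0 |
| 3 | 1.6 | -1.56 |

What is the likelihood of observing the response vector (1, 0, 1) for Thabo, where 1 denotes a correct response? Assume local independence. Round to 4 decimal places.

P(θ) = 1 / (1 + exp(−a(θ − b)))
P_1 = 1/(1+e^{2.6378}) = 0.0667
P_2 = 1/(1+e^{1.8090}) = 0.1408
P_3 = 1/(1+e^{-3.5360}) = 0.9717
L = P_1 × (1−P_2) × P_3 = 0.0667 × 0.8592 × 0.9717 = 0.05573

0.0557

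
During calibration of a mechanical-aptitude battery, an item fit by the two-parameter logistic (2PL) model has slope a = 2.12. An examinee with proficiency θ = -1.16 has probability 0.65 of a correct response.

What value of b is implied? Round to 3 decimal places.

-1.452

P(θ) = 1 / (1 + exp(−a(θ − b)))
logit(0.65) = ln(0.65/0.35) = 0.6190
b = θ − logit/(a) = -1.16 − 0.6190/2.1200 = -1.4520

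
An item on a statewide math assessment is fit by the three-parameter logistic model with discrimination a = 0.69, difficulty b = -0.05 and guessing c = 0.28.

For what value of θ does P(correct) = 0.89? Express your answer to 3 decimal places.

2.433

P(θ) = c + (1 − c) · 1 / (1 + exp(−a(θ − b)))
Remove guessing floor: (0.89 − 0.28)/(1 − 0.28) = 0.8472
logit = ln(0.8472/0.1528) = 1.7130
θ = b + logit/(a) = -0.05 + 1.7130/0.6900 = 2.4326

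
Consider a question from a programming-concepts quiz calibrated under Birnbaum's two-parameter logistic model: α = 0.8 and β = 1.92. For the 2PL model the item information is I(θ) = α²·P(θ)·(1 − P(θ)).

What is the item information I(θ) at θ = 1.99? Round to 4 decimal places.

0.1599

P = 1/(1+e^{-0.0560}) = 0.5140
P(1−P) = 0.5140 × 0.4860 = 0.2498
I = α² × P(1−P) = 0.8² × 0.2498 = 0.15987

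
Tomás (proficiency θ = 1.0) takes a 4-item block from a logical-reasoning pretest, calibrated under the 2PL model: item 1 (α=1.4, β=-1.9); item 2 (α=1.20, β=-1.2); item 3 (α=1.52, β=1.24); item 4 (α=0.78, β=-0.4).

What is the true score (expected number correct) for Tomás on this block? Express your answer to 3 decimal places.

3.075

P(θ) = 1 / (1 + exp(−α(θ − β)))
P_1 = 1/(1+e^{-4.0600}) = 0.9830
P_2 = 1/(1+e^{-2.6400}) = 0.9334
P_3 = 1/(1+e^{0.3648}) = 0.4098
P_4 = 1/(1+e^{-1.0920}) = 0.7488
E[score] = 0.9830 + 0.9334 + 0.4098 + 0.7488 = 3.0750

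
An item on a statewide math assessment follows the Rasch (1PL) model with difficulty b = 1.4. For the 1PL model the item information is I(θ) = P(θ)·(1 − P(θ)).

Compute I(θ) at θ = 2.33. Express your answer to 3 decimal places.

0.203

P = 1/(1+e^{-0.9300}) = 0.7171
P(1−P) = 0.7171 × 0.2829 = 0.2029
I = P(1−P) = 0.20288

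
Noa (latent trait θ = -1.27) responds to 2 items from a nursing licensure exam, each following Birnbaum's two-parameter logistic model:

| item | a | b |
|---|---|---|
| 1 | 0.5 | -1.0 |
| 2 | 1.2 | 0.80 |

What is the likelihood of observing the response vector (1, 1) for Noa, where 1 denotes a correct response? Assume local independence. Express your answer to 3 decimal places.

0.036

P(θ) = 1 / (1 + exp(−a(θ − b)))
P_1 = 1/(1+e^{0.1350}) = 0.4663
P_2 = 1/(1+e^{2.4840}) = 0.0770
L = P_1 × P_2 = 0.4663 × 0.0770 = 0.03590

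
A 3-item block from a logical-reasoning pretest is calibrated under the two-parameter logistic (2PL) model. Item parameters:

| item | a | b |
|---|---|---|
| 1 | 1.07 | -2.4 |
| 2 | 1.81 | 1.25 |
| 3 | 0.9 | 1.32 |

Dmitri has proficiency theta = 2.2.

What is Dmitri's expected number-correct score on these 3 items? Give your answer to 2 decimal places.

2.53

P(theta) = 1 / (1 + exp(−a(theta − b)))
P_1 = 1/(1+e^{-4.9220}) = 0.9928
P_2 = 1/(1+e^{-1.7195}) = 0.8481
P_3 = 1/(1+e^{-0.7920}) = 0.6883
E[score] = 0.9928 + 0.8481 + 0.6883 = 2.5291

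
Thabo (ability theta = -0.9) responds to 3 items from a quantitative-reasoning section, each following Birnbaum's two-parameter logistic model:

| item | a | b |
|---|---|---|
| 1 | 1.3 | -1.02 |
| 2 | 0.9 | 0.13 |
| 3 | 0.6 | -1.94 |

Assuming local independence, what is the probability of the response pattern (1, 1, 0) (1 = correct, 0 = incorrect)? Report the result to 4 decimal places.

P(theta) = 1 / (1 + exp(−a(theta − b)))
P_1 = 1/(1+e^{-0.1560}) = 0.5389
P_2 = 1/(1+e^{0.9270}) = 0.2835
P_3 = 1/(1+e^{-0.6240}) = 0.6511
L = P_1 × P_2 × (1−P_3) = 0.5389 × 0.2835 × 0.3489 = 0.05331

0.0533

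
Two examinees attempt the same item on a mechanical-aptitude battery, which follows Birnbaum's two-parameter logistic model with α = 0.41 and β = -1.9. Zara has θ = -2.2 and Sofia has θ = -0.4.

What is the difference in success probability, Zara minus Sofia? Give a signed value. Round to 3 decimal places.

P(θ) = 1 / (1 + exp(−α(θ − β)))
P(Zara) = 0.4693  [exponent -0.1230]
P(Sofia) = 0.6491  [exponent 0.6150]
Difference = 0.4693 − 0.6491 = -0.1798

-0.180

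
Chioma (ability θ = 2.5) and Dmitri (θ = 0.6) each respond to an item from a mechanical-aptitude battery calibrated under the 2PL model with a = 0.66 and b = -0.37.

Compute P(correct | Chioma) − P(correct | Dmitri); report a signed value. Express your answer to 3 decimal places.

P(θ) = 1 / (1 + exp(−a(θ − b)))
P(Chioma) = 0.8692  [exponent 1.8942]
P(Dmitri) = 0.6548  [exponent 0.6402]
Difference = 0.8692 − 0.6548 = 0.2144

0.214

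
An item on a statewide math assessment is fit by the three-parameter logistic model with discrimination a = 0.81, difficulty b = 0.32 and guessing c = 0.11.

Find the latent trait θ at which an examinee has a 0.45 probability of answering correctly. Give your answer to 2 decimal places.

P(θ) = c + (1 − c) · 1 / (1 + exp(−a(θ − b)))
Remove guessing floor: (0.45 − 0.11)/(1 − 0.11) = 0.3820
logit = ln(0.3820/0.6180) = -0.4810
θ = b + logit/(a) = 0.32 + (-0.4810)/0.8100 = -0.2738

-0.27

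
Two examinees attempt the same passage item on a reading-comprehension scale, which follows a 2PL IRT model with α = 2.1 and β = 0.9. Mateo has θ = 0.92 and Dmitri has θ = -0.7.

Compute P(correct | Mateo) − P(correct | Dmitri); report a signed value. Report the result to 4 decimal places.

P(θ) = 1 / (1 + exp(−α(θ − β)))
P(Mateo) = 0.5105  [exponent 0.0420]
P(Dmitri) = 0.0336  [exponent -3.3600]
Difference = 0.5105 − 0.0336 = 0.4769

0.4769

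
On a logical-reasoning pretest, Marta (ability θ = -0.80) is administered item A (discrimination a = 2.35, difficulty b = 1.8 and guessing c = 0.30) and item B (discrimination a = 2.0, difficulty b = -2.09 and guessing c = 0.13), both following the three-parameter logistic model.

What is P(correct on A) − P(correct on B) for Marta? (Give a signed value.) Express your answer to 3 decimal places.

P(θ) = c + (1 − c) · 1 / (1 + exp(−a(θ − b)))
P_A = 0.3016
P_B = 0.9387
P_A − P_B = -0.6372

-0.637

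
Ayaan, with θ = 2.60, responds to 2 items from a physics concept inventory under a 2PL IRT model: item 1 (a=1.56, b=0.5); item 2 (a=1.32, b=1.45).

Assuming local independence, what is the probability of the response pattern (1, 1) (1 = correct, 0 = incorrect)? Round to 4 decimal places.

0.7904

P(θ) = 1 / (1 + exp(−a(θ − b)))
P_1 = 1/(1+e^{-3.2760}) = 0.9636
P_2 = 1/(1+e^{-1.5180}) = 0.8202
L = P_1 × P_2 = 0.9636 × 0.8202 = 0.79038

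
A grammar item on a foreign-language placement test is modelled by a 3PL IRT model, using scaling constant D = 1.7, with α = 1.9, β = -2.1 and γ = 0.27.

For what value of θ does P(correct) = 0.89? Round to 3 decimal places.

-1.565

P(θ) = γ + (1 − γ) · 1 / (1 + exp(−D·α(θ − β)))
Remove guessing floor: (0.89 − 0.27)/(1 − 0.27) = 0.8493
logit = ln(0.8493/0.1507) = 1.7292
θ = β + logit/(1.7·α) = -2.1 + 1.7292/3.2300 = -1.5646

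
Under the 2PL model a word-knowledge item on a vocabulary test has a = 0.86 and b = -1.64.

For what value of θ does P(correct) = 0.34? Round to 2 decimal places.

P(θ) = 1 / (1 + exp(−a(θ − b)))
logit = ln(0.3400/0.6600) = -0.6633
θ = b + logit/(a) = -1.64 + (-0.6633)/0.8600 = -2.4113

-2.41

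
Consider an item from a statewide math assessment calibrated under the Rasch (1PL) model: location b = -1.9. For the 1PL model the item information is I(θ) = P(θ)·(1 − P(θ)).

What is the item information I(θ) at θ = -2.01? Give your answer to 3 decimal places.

P = 1/(1+e^{0.1100}) = 0.4725
P(1−P) = 0.4725 × 0.5275 = 0.2492
I = P(1−P) = 0.24925

0.249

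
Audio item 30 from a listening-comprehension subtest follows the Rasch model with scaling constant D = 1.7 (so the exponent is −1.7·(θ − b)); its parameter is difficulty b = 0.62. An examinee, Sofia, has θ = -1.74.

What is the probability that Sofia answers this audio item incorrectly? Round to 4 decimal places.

0.9822

P(θ) = 1 / (1 + exp(−D·(θ − b)))
Exponent: 1.7 × (-1.74 − 0.62) = -4.0120
1/(1 + e^{4.0120}) = 0.0178
P = 0.0178
P(incorrect) = 1 − 0.0178 = 0.9822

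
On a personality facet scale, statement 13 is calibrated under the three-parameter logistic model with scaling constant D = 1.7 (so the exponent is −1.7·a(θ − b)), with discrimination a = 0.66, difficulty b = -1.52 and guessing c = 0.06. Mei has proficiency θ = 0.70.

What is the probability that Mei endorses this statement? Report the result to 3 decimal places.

0.928

P(θ) = c + (1 − c) · 1 / (1 + exp(−D·a(θ − b)))
Exponent: 1.7 × 0.66 × (0.70 − (-1.52)) = 2.4908
1/(1 + e^{-2.4908}) = 0.9235
P = 0.06 + 0.94 × 0.9235 = 0.9281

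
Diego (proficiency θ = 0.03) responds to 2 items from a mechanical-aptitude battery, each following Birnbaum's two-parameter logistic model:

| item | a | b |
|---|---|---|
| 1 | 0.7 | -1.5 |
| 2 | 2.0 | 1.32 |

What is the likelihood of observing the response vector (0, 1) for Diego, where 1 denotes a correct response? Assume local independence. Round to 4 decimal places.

0.0180

P(θ) = 1 / (1 + exp(−a(θ − b)))
P_1 = 1/(1+e^{-1.0710}) = 0.7448
P_2 = 1/(1+e^{2.5800}) = 0.0704
L = (1−P_1) × P_2 = 0.2552 × 0.0704 = 0.01798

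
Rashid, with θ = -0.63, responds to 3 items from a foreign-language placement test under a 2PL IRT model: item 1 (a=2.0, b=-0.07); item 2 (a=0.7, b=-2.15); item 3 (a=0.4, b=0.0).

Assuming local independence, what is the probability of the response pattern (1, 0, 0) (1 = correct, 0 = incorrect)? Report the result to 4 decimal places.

0.0355

P(θ) = 1 / (1 + exp(−a(θ − b)))
P_1 = 1/(1+e^{1.1200}) = 0.2460
P_2 = 1/(1+e^{-1.0640}) = 0.7435
P_3 = 1/(1+e^{0.2520}) = 0.4373
L = P_1 × (1−P_2) × (1−P_3) = 0.2460 × 0.2565 × 0.5627 = 0.03551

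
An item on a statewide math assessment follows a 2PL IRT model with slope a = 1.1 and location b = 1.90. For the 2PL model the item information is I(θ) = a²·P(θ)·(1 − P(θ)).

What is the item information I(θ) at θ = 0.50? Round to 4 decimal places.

P = 1/(1+e^{1.5400}) = 0.1765
P(1−P) = 0.1765 × 0.8235 = 0.1454
I = a² × P(1−P) = 1.1² × 0.1454 = 0.17590

0.1759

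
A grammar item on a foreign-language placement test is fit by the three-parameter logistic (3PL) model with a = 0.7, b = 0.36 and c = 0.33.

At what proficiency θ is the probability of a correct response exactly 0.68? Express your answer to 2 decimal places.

P(θ) = c + (1 − c) · 1 / (1 + exp(−a(θ − b)))
Remove guessing floor: (0.68 − 0.33)/(1 − 0.33) = 0.5224
logit = ln(0.5224/0.4776) = 0.0896
θ = b + logit/(a) = 0.36 + 0.0896/0.7000 = 0.4880

0.49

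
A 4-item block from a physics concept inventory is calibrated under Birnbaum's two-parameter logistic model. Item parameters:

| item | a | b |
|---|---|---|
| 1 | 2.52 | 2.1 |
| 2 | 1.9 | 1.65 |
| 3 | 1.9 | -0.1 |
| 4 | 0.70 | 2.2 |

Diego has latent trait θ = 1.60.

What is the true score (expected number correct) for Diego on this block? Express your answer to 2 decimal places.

P(θ) = 1 / (1 + exp(−a(θ − b)))
P_1 = 1/(1+e^{1.2600}) = 0.2210
P_2 = 1/(1+e^{0.0950}) = 0.4763
P_3 = 1/(1+e^{-3.2300}) = 0.9619
P_4 = 1/(1+e^{0.4200}) = 0.3965
E[score] = 0.2210 + 0.4763 + 0.9619 + 0.3965 = 2.0557

2.06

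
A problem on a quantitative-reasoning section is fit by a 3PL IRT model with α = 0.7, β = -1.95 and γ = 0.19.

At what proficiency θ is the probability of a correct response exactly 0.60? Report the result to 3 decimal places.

P(θ) = γ + (1 − γ) · 1 / (1 + exp(−α(θ − β)))
Remove guessing floor: (0.60 − 0.19)/(1 − 0.19) = 0.5062
logit = ln(0.5062/0.4938) = 0.0247
θ = β + logit/(α) = -1.95 + 0.0247/0.7000 = -1.9147

-1.915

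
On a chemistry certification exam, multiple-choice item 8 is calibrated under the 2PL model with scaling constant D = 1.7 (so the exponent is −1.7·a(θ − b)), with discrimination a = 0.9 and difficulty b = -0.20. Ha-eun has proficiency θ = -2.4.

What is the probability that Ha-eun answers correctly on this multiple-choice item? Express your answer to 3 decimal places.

P(θ) = 1 / (1 + exp(−D·a(θ − b)))
Exponent: 1.7 × 0.9 × (-2.4 − (-0.20)) = -3.3660
1/(1 + e^{3.3660}) = 0.0334
P = 0.0334

0.033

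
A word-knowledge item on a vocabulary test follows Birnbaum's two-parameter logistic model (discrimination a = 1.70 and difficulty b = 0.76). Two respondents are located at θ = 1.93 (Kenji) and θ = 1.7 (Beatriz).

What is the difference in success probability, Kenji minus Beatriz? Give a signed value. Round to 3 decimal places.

P(θ) = 1 / (1 + exp(−a(θ − b)))
P(Kenji) = 0.8796  [exponent 1.9890]
P(Beatriz) = 0.8317  [exponent 1.5980]
Difference = 0.8796 − 0.8317 = 0.0479

0.048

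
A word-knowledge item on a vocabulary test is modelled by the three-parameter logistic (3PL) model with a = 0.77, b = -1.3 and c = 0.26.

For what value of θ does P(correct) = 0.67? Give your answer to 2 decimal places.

-1.02

P(θ) = c + (1 − c) · 1 / (1 + exp(−a(θ − b)))
Remove guessing floor: (0.67 − 0.26)/(1 − 0.26) = 0.5541
logit = ln(0.5541/0.4459) = 0.2171
θ = b + logit/(a) = -1.3 + 0.2171/0.7700 = -1.0181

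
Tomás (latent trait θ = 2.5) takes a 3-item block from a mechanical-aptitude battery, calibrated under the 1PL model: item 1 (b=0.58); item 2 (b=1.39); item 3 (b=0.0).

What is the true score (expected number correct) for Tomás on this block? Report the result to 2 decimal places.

P(θ) = 1 / (1 + exp(−(θ − b)))
P_1 = 1/(1+e^{-1.9200}) = 0.8721
P_2 = 1/(1+e^{-1.1100}) = 0.7521
P_3 = 1/(1+e^{-2.5000}) = 0.9241
E[score] = 0.8721 + 0.7521 + 0.9241 = 2.5484

2.55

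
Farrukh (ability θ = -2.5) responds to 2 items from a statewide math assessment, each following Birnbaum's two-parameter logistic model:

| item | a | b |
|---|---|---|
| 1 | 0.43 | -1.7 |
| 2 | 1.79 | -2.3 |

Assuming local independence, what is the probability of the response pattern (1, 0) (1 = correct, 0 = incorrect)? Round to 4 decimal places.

P(θ) = 1 / (1 + exp(−a(θ − b)))
P_1 = 1/(1+e^{0.3440}) = 0.4148
P_2 = 1/(1+e^{0.3580}) = 0.4114
L = P_1 × (1−P_2) = 0.4148 × 0.5886 = 0.24416

0.2442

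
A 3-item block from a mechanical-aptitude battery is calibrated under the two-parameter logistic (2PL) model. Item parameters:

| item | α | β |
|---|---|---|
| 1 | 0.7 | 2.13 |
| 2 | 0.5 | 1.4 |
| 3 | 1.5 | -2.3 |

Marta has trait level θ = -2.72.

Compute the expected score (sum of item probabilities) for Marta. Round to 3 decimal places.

P(θ) = 1 / (1 + exp(−α(θ − β)))
P_1 = 1/(1+e^{3.3950}) = 0.0325
P_2 = 1/(1+e^{2.0600}) = 0.1130
P_3 = 1/(1+e^{0.6300}) = 0.3475
E[score] = 0.0325 + 0.1130 + 0.3475 = 0.4930

0.493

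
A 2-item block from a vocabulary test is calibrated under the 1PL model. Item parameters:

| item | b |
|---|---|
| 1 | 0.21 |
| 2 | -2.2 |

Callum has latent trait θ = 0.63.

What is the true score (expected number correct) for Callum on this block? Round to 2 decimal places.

1.55

P(θ) = 1 / (1 + exp(−(θ − b)))
P_1 = 1/(1+e^{-0.4200}) = 0.6035
P_2 = 1/(1+e^{-2.8300}) = 0.9443
E[score] = 0.6035 + 0.9443 = 1.5478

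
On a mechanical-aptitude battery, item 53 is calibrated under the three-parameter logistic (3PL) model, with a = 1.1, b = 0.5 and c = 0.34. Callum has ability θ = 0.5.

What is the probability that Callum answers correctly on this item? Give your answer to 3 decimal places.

P(θ) = c + (1 − c) · 1 / (1 + exp(−a(θ − b)))
Exponent: 1.1 × (0.5 − 0.5) = 0.0000
1/(1 + e^{0.0000}) = 0.5000
P = 0.34 + 0.66 × 0.5000 = 0.6700

0.670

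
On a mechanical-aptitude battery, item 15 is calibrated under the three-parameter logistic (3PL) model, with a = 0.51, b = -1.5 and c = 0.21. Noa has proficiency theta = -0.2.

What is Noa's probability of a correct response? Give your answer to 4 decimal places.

P(theta) = c + (1 − c) · 1 / (1 + exp(−a(theta − b)))
Exponent: 0.51 × (-0.2 − (-1.5)) = 0.6630
1/(1 + e^{-0.6630}) = 0.6599
P = 0.21 + 0.79 × 0.6599 = 0.7313

0.7313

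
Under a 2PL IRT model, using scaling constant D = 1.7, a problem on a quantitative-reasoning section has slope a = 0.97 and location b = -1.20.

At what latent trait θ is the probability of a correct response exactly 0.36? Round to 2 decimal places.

-1.55

P(θ) = 1 / (1 + exp(−D·a(θ − b)))
logit = ln(0.3600/0.6400) = -0.5754
θ = b + logit/(1.7·a) = -1.20 + (-0.5754)/1.6490 = -1.5489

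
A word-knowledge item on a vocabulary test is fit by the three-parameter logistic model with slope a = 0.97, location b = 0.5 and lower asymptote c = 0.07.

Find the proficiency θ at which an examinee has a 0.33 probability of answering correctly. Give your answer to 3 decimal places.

P(θ) = c + (1 − c) · 1 / (1 + exp(−a(θ − b)))
Remove guessing floor: (0.33 − 0.07)/(1 − 0.07) = 0.2796
logit = ln(0.2796/0.7204) = -0.9466
θ = b + logit/(a) = 0.5 + (-0.9466)/0.9700 = -0.4759

-0.476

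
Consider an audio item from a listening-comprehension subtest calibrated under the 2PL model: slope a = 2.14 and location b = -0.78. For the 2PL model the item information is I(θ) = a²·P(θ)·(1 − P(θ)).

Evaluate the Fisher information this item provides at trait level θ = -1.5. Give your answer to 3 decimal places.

P = 1/(1+e^{1.5408}) = 0.1764
P(1−P) = 0.1764 × 0.8236 = 0.1453
I = a² × P(1−P) = 2.14² × 0.1453 = 0.66539

0.665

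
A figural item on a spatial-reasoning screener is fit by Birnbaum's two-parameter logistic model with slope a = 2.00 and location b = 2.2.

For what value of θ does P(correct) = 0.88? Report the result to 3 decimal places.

3.196

P(θ) = 1 / (1 + exp(−a(θ − b)))
logit = ln(0.8800/0.1200) = 1.9924
θ = b + logit/(a) = 2.2 + 1.9924/2.0000 = 3.1962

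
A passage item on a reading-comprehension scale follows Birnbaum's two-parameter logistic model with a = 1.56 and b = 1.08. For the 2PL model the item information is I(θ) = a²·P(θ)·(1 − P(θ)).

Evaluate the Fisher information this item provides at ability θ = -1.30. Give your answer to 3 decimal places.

P = 1/(1+e^{3.7128}) = 0.0238
P(1−P) = 0.0238 × 0.9762 = 0.0233
I = a² × P(1−P) = 1.56² × 0.0233 = 0.05660

0.057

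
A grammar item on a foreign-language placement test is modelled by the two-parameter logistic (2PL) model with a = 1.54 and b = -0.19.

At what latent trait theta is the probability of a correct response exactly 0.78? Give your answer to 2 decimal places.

P(theta) = 1 / (1 + exp(−a(theta − b)))
logit = ln(0.7800/0.2200) = 1.2657
theta = b + logit/(a) = -0.19 + 1.2657/1.5400 = 0.6319

0.63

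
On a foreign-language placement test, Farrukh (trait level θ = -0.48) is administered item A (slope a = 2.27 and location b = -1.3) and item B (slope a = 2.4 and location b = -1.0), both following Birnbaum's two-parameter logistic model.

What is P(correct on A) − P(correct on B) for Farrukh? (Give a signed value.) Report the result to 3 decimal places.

0.089

P(θ) = 1 / (1 + exp(−a(θ − b)))
P_A = 0.8655
P_B = 0.7770
P_A − P_B = 0.0885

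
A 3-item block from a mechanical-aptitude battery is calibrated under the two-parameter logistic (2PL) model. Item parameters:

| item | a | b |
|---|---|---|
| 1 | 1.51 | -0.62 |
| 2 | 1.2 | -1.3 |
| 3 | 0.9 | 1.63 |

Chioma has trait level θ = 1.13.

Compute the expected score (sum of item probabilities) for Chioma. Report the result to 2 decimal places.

2.27

P(θ) = 1 / (1 + exp(−a(θ − b)))
P_1 = 1/(1+e^{-2.6425}) = 0.9335
P_2 = 1/(1+e^{-2.9160}) = 0.9486
P_3 = 1/(1+e^{0.4500}) = 0.3894
E[score] = 0.9335 + 0.9486 + 0.3894 = 2.2715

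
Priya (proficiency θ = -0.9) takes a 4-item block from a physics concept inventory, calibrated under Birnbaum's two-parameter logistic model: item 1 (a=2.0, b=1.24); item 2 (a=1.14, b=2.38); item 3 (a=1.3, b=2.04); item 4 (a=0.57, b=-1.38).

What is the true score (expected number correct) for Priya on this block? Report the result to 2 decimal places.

P(θ) = 1 / (1 + exp(−a(θ − b)))
P_1 = 1/(1+e^{4.2800}) = 0.0137
P_2 = 1/(1+e^{3.7392}) = 0.0232
P_3 = 1/(1+e^{3.8220}) = 0.0214
P_4 = 1/(1+e^{-0.2736}) = 0.5680
E[score] = 0.0137 + 0.0232 + 0.0214 + 0.5680 = 0.6263

0.63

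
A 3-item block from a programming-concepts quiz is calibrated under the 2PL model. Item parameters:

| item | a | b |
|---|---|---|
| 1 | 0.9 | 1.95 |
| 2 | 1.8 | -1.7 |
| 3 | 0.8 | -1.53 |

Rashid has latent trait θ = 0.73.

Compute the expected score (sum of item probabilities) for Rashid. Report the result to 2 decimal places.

P(θ) = 1 / (1 + exp(−a(θ − b)))
P_1 = 1/(1+e^{1.0980}) = 0.2501
P_2 = 1/(1+e^{-4.3740}) = 0.9876
P_3 = 1/(1+e^{-1.8080}) = 0.8591
E[score] = 0.2501 + 0.9876 + 0.8591 = 2.0968

2.10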